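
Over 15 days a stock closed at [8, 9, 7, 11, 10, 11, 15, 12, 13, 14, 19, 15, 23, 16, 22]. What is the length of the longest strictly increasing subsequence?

Let dp[i] be the length of the longest such subsequence ending at index i:
i:      1  2  3  4  5  6  7  8  9 10 11 12 13 14 15
a[i]:   8  9  7 11 10 11 15 12 13 14 19 15 23 16 22
dp:     1  2  1  3  3  4  5  5  6  7  8  8  9  9 10
Maximum dp value is 10.

10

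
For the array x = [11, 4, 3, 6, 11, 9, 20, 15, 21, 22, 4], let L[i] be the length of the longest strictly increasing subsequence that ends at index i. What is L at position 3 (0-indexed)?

dp[i] = 1 + max{dp[j] : j<i, x[j]<x[i]} (or 1 if no such j):
i:      0  1  2  3  4  5  6  7  8  9 10
x[i]:  11  4  3  6 11  9 20 15 21 22  4
dp:     1  1  1  2  3  3  4  4  5  6  2
At index 3 the value is 2.

2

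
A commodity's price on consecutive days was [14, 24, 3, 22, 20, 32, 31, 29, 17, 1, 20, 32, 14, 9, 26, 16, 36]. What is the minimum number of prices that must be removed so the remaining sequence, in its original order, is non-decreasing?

12

Fewest deletions = n − (longest non-decreasing subsequence).
Patience tails:
14 → extends → [14]
24 → extends → [14, 24]
3 → replaces 14 → [3, 24]
22 → replaces 24 → [3, 22]
20 → replaces 22 → [3, 20]
32 → extends → [3, 20, 32]
31 → replaces 32 → [3, 20, 31]
29 → replaces 31 → [3, 20, 29]
17 → replaces 20 → [3, 17, 29]
1 → replaces 3 → [1, 17, 29]
20 → replaces 29 → [1, 17, 20]
32 → extends → [1, 17, 20, 32]
14 → replaces 17 → [1, 14, 20, 32]
9 → replaces 14 → [1, 9, 20, 32]
26 → replaces 32 → [1, 9, 20, 26]
16 → replaces 20 → [1, 9, 16, 26]
36 → extends → [1, 9, 16, 26, 36]
Longest non-decreasing subsequence has length 5, so deletions = 17 − 5 = 12.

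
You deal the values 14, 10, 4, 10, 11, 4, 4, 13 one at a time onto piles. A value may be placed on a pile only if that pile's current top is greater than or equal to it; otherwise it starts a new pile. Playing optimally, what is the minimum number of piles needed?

4

The minimum number of non-increasing subsequences covering a sequence equals the length of its longest strictly increasing subsequence.
LIS length is 4 (e.g. 4, 10, 11, 13), so 4 piles are needed.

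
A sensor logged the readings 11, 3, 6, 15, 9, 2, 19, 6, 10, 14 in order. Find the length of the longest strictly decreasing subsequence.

Negate each value so 'decreasing' becomes 'increasing', then run patience tails on the negated sequence:
-11 → extends → [-11]
-3 → extends → [-11, -3]
-6 → replaces -3 → [-11, -6]
-15 → replaces -11 → [-15, -6]
-9 → replaces -6 → [-15, -9]
-2 → extends → [-15, -9, -2]
-19 → replaces -15 → [-19, -9, -2]
-6 → replaces -2 → [-19, -9, -6]
-10 → replaces -9 → [-19, -10, -6]
-14 → replaces -10 → [-19, -14, -6]
Three tails, so the longest strictly decreasing subsequence of the original has length 3.

3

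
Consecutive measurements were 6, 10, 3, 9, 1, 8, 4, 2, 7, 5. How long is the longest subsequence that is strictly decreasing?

Negate each value so 'decreasing' becomes 'increasing', then run patience tails on the negated sequence:
-6 → extends → [-6]
-10 → replaces -6 → [-10]
-3 → extends → [-10, -3]
-9 → replaces -3 → [-10, -9]
-1 → extends → [-10, -9, -1]
-8 → replaces -1 → [-10, -9, -8]
-4 → extends → [-10, -9, -8, -4]
-2 → extends → [-10, -9, -8, -4, -2]
-7 → replaces -4 → [-10, -9, -8, -7, -2]
-5 → replaces -2 → [-10, -9, -8, -7, -5]
Five tails, so the longest strictly decreasing subsequence of the original has length 5.

5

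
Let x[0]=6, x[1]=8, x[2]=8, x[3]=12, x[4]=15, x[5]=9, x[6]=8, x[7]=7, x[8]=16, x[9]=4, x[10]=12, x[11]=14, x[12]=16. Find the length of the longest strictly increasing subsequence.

6

Track the smallest tail for each achievable length (strict):
6 → extends → [6]
8 → extends → [6, 8]
8 → already a tail → [6, 8]
12 → extends → [6, 8, 12]
15 → extends → [6, 8, 12, 15]
9 → replaces 12 → [6, 8, 9, 15]
8 → already a tail → [6, 8, 9, 15]
7 → replaces 8 → [6, 7, 9, 15]
16 → extends → [6, 7, 9, 15, 16]
4 → replaces 6 → [4, 7, 9, 15, 16]
12 → replaces 15 → [4, 7, 9, 12, 16]
14 → replaces 16 → [4, 7, 9, 12, 14]
16 → extends → [4, 7, 9, 12, 14, 16]
Six tails, so the longest strictly increasing subsequence has length 6 (e.g. 6, 8, 9, 12, 14, 16).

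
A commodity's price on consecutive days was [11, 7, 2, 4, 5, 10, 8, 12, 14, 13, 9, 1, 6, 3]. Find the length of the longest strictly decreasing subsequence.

Negate each value so 'decreasing' becomes 'increasing', then run patience tails on the negated sequence:
-11 → extends → [-11]
-7 → extends → [-11, -7]
-2 → extends → [-11, -7, -2]
-4 → replaces -2 → [-11, -7, -4]
-5 → replaces -4 → [-11, -7, -5]
-10 → replaces -7 → [-11, -10, -5]
-8 → replaces -5 → [-11, -10, -8]
-12 → replaces -11 → [-12, -10, -8]
-14 → replaces -12 → [-14, -10, -8]
-13 → replaces -10 → [-14, -13, -8]
-9 → replaces -8 → [-14, -13, -9]
-1 → extends → [-14, -13, -9, -1]
-6 → replaces -1 → [-14, -13, -9, -6]
-3 → extends → [-14, -13, -9, -6, -3]
Five tails, so the longest strictly decreasing subsequence of the original has length 5.

5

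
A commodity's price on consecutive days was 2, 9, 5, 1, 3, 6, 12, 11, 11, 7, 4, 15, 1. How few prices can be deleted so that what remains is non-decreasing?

7

Fewest deletions = n − (longest non-decreasing subsequence).
i:      1  2  3  4  5  6  7  8  9 10 11 12 13
a[i]:   2  9  5  1  3  6 12 11 11  7  4 15  1
dp:     1  2  2  1  2  3  4  4  5  4  3  6  2
max dp = 6, so deletions = 13 − 6 = 7.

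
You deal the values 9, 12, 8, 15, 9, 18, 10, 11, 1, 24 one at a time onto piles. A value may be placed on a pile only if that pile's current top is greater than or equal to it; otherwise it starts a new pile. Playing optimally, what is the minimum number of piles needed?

The minimum number of non-increasing subsequences covering a sequence equals the length of its longest strictly increasing subsequence.
LIS length is 5 (e.g. 9, 12, 15, 18, 24), so 5 piles are needed.

5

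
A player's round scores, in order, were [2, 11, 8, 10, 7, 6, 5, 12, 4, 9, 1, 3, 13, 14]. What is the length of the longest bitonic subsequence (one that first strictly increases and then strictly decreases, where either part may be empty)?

8

inc[i] = longest strictly increasing subsequence ending at i; dec[i] = longest strictly decreasing subsequence starting at i:
i:      1  2  3  4  5  6  7  8  9 10 11 12 13 14
a[i]:   2 11  8 10  7  6  5 12  4  9  1  3 13 14
inc:    1  2  2  3  2  2  2  4  2  3  1  2  5  6
dec:    2  7  6  6  5  4  3  3  2  2  1  1  1  1
Best peak at i=2 (value 11): inc=2, dec=7, length 2+7−1 = 8.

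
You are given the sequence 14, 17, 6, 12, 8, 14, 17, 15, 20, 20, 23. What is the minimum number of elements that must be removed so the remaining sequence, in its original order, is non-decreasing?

Fewest deletions = n − (longest non-decreasing subsequence).
Patience tails:
14 → extends → [14]
17 → extends → [14, 17]
6 → replaces 14 → [6, 17]
12 → replaces 17 → [6, 12]
8 → replaces 12 → [6, 8]
14 → extends → [6, 8, 14]
17 → extends → [6, 8, 14, 17]
15 → replaces 17 → [6, 8, 14, 15]
20 → extends → [6, 8, 14, 15, 20]
20 → extends → [6, 8, 14, 15, 20, 20]
23 → extends → [6, 8, 14, 15, 20, 20, 23]
Longest non-decreasing subsequence has length 7, so deletions = 11 − 7 = 4.

4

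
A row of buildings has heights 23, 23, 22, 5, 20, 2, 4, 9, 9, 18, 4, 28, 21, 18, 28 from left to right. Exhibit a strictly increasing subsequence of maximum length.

2, 4, 9, 18, 21, 28

Patience tails give the LIS length; then backtrack through the dp parents:
23 → extends → [23]
23 → already a tail → [23]
22 → replaces 23 → [22]
5 → replaces 22 → [5]
20 → extends → [5, 20]
2 → replaces 5 → [2, 20]
4 → replaces 20 → [2, 4]
9 → extends → [2, 4, 9]
9 → already a tail → [2, 4, 9]
18 → extends → [2, 4, 9, 18]
4 → already a tail → [2, 4, 9, 18]
28 → extends → [2, 4, 9, 18, 28]
21 → replaces 28 → [2, 4, 9, 18, 21]
18 → already a tail → [2, 4, 9, 18, 21]
28 → extends → [2, 4, 9, 18, 21, 28]
Length 6; one witness is 2, 4, 9, 18, 21, 28.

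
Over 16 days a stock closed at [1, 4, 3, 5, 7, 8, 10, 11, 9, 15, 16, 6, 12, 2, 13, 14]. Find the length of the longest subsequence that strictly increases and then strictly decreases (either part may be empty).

inc[i] = longest strictly increasing subsequence ending at i; dec[i] = longest strictly decreasing subsequence starting at i:
i:      1  2  3  4  5  6  7  8  9 10 11 12 13 14 15 16
a[i]:   1  4  3  5  7  8 10 11  9 15 16  6 12  2 13 14
inc:    1  2  2  3  4  5  6  7  6  8  9  4  8  2  9 10
dec:    1  3  2  2  3  3  4  4  3  3  3  2  2  1  1  1
Best peak at i=11 (value 16): inc=9, dec=3, length 9+3−1 = 11.

11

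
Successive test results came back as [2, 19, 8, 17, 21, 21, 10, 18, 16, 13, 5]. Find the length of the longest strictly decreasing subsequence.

5

Let dp[i] be the longest strictly decreasing subsequence ending at i:
i:      1  2  3  4  5  6  7  8  9 10 11
a[i]:   2 19  8 17 21 21 10 18 16 13  5
dp:     1  1  2  2  1  1  3  2  3  4  5
Maximum is 5.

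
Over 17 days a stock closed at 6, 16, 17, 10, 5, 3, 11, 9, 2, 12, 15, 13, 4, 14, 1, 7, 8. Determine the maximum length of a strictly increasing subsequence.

Let dp[i] be the length of the longest such subsequence ending at index i:
i:      1  2  3  4  5  6  7  8  9 10 11 12 13 14 15 16 17
a[i]:   6 16 17 10  5  3 11  9  2 12 15 13  4 14  1  7  8
dp:     1  2  3  2  1  1  3  2  1  4  5  5  2  6  1  3  4
Maximum dp value is 6.

6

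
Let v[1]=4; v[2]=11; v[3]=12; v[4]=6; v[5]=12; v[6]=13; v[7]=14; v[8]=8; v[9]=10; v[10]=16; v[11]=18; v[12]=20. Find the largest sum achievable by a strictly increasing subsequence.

108

Let S[i] be the best sum of a strictly increasing subsequence ending at i:
i:       1   2   3   4   5   6   7   8   9  10  11  12
v[i]:    4  11  12   6  12  13  14   8  10  16  18  20
S:       4  15  27  10  27  40  54  18  28  70  88 108
Maximum is 108 (e.g. 4 + 11 + 12 + 13 + 14 + 16 + 18 + 20).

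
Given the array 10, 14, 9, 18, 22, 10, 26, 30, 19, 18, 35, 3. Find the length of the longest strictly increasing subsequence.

Track the smallest tail for each achievable length (strict):
10 → extends → [10]
14 → extends → [10, 14]
9 → replaces 10 → [9, 14]
18 → extends → [9, 14, 18]
22 → extends → [9, 14, 18, 22]
10 → replaces 14 → [9, 10, 18, 22]
26 → extends → [9, 10, 18, 22, 26]
30 → extends → [9, 10, 18, 22, 26, 30]
19 → replaces 22 → [9, 10, 18, 19, 26, 30]
18 → already a tail → [9, 10, 18, 19, 26, 30]
35 → extends → [9, 10, 18, 19, 26, 30, 35]
3 → replaces 9 → [3, 10, 18, 19, 26, 30, 35]
Seven tails, so the longest strictly increasing subsequence has length 7 (e.g. 10, 14, 18, 22, 26, 30, 35).

7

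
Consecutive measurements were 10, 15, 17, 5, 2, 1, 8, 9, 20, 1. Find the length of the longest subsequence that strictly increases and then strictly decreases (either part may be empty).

6

inc[i] = longest strictly increasing subsequence ending at i; dec[i] = longest strictly decreasing subsequence starting at i:
i:      1  2  3  4  5  6  7  8  9 10
a[i]:  10 15 17  5  2  1  8  9 20  1
inc:    1  2  3  1  1  1  2  3  4  1
dec:    4  4  4  3  2  1  2  2  2  1
Best peak at i=3 (value 17): inc=3, dec=4, length 3+4−1 = 6.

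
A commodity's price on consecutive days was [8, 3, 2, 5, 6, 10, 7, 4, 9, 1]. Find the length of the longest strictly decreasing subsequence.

4

Let dp[i] be the longest strictly decreasing subsequence ending at i:
i:      1  2  3  4  5  6  7  8  9 10
a[i]:   8  3  2  5  6 10  7  4  9  1
dp:     1  2  3  2  2  1  2  3  2  4
Maximum is 4.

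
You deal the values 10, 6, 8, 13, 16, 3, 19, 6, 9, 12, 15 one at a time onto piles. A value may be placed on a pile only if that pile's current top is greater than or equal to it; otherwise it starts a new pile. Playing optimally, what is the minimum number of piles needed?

5

Place each on the leftmost legal pile:
10 → new pile 1 (tops now [10])
6 → pile 1 (tops now [6])
8 → new pile 2 (tops now [6, 8])
13 → new pile 3 (tops now [6, 8, 13])
16 → new pile 4 (tops now [6, 8, 13, 16])
3 → pile 1 (tops now [3, 8, 13, 16])
19 → new pile 5 (tops now [3, 8, 13, 16, 19])
6 → pile 2 (tops now [3, 6, 13, 16, 19])
9 → pile 3 (tops now [3, 6, 9, 16, 19])
12 → pile 4 (tops now [3, 6, 9, 12, 19])
15 → pile 5 (tops now [3, 6, 9, 12, 15])
Five piles.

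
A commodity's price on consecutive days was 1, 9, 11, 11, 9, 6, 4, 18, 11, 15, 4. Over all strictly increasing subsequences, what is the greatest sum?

39

Let S[i] be the best sum of a strictly increasing subsequence ending at i:
i:      1  2  3  4  5  6  7  8  9 10 11
a[i]:   1  9 11 11  9  6  4 18 11 15  4
S:      1 10 21 21 10  7  5 39 21 36  5
Maximum is 39 (e.g. 1 + 9 + 11 + 18).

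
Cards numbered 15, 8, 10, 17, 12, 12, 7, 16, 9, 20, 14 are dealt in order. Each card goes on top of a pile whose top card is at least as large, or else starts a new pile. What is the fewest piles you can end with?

Place each on the leftmost legal pile:
15 → new pile 1 (tops now [15])
8 → pile 1 (tops now [8])
10 → new pile 2 (tops now [8, 10])
17 → new pile 3 (tops now [8, 10, 17])
12 → pile 3 (tops now [8, 10, 12])
12 → pile 3 (tops now [8, 10, 12])
7 → pile 1 (tops now [7, 10, 12])
16 → new pile 4 (tops now [7, 10, 12, 16])
9 → pile 2 (tops now [7, 9, 12, 16])
20 → new pile 5 (tops now [7, 9, 12, 16, 20])
14 → pile 4 (tops now [7, 9, 12, 14, 20])
Five piles.

5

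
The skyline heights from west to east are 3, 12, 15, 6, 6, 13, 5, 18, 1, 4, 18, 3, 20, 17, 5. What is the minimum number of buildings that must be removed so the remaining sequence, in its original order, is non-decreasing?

8

Fewest deletions = n − (longest non-decreasing subsequence).
Patience tails:
3 → extends → [3]
12 → extends → [3, 12]
15 → extends → [3, 12, 15]
6 → replaces 12 → [3, 6, 15]
6 → replaces 15 → [3, 6, 6]
13 → extends → [3, 6, 6, 13]
5 → replaces 6 → [3, 5, 6, 13]
18 → extends → [3, 5, 6, 13, 18]
1 → replaces 3 → [1, 5, 6, 13, 18]
4 → replaces 5 → [1, 4, 6, 13, 18]
18 → extends → [1, 4, 6, 13, 18, 18]
3 → replaces 4 → [1, 3, 6, 13, 18, 18]
20 → extends → [1, 3, 6, 13, 18, 18, 20]
17 → replaces 18 → [1, 3, 6, 13, 17, 18, 20]
5 → replaces 6 → [1, 3, 5, 13, 17, 18, 20]
Longest non-decreasing subsequence has length 7, so deletions = 15 − 7 = 8.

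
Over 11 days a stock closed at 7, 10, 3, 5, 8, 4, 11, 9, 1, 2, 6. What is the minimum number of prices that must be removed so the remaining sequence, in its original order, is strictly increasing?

7

Fewest deletions = n − (longest strictly increasing subsequence).
i:      1  2  3  4  5  6  7  8  9 10 11
a[i]:   7 10  3  5  8  4 11  9  1  2  6
dp:     1  2  1  2  3  2  4  4  1  2  3
max dp = 4, so deletions = 11 − 4 = 7.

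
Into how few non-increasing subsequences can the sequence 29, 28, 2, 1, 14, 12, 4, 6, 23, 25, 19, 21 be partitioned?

5

Place each on the leftmost legal pile:
29 → new pile 1 (tops now [29])
28 → pile 1 (tops now [28])
2 → pile 1 (tops now [2])
1 → pile 1 (tops now [1])
14 → new pile 2 (tops now [1, 14])
12 → pile 2 (tops now [1, 12])
4 → pile 2 (tops now [1, 4])
6 → new pile 3 (tops now [1, 4, 6])
23 → new pile 4 (tops now [1, 4, 6, 23])
25 → new pile 5 (tops now [1, 4, 6, 23, 25])
19 → pile 4 (tops now [1, 4, 6, 19, 25])
21 → pile 5 (tops now [1, 4, 6, 19, 21])
Five piles.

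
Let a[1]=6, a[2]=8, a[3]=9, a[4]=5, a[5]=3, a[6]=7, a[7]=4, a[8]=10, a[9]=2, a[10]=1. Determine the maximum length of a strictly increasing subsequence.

Track the smallest tail for each achievable length (strict):
6 → extends → [6]
8 → extends → [6, 8]
9 → extends → [6, 8, 9]
5 → replaces 6 → [5, 8, 9]
3 → replaces 5 → [3, 8, 9]
7 → replaces 8 → [3, 7, 9]
4 → replaces 7 → [3, 4, 9]
10 → extends → [3, 4, 9, 10]
2 → replaces 3 → [2, 4, 9, 10]
1 → replaces 2 → [1, 4, 9, 10]
Four tails, so the longest strictly increasing subsequence has length 4 (e.g. 6, 8, 9, 10).

4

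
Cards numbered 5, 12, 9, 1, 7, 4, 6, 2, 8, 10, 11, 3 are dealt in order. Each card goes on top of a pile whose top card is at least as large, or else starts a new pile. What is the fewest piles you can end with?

6

The minimum number of non-increasing subsequences covering a sequence equals the length of its longest strictly increasing subsequence.
LIS length is 6 (e.g. 1, 4, 6, 8, 10, 11), so 6 piles are needed.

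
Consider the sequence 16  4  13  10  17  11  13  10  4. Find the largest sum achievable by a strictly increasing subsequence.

38

Let S[i] be the best sum of a strictly increasing subsequence ending at i:
i:      1  2  3  4  5  6  7  8  9
a[i]:  16  4 13 10 17 11 13 10  4
S:     16  4 17 14 34 25 38 14  4
Maximum is 38 (e.g. 4 + 10 + 11 + 13).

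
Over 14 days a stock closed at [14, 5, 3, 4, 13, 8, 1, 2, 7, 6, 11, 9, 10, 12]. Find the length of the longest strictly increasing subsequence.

6

Let dp[i] be the length of the longest such subsequence ending at index i:
i:      1  2  3  4  5  6  7  8  9 10 11 12 13 14
a[i]:  14  5  3  4 13  8  1  2  7  6 11  9 10 12
dp:     1  1  1  2  3  3  1  2  3  3  4  4  5  6
Maximum dp value is 6.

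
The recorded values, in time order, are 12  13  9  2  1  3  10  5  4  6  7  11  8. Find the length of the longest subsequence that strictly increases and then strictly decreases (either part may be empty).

inc[i] = longest strictly increasing subsequence ending at i; dec[i] = longest strictly decreasing subsequence starting at i:
i:      1  2  3  4  5  6  7  8  9 10 11 12 13
a[i]:  12 13  9  2  1  3 10  5  4  6  7 11  8
inc:    1  2  1  1  1  2  3  3  3  4  5  6  6
dec:    4  4  3  2  1  1  3  2  1  1  1  2  1
Best peak at i=12 (value 11): inc=6, dec=2, length 6+2−1 = 7.

7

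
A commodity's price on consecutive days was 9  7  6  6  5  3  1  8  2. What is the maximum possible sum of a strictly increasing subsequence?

15

Let S[i] be the best sum of a strictly increasing subsequence ending at i:
i:      1  2  3  4  5  6  7  8  9
a[i]:   9  7  6  6  5  3  1  8  2
S:      9  7  6  6  5  3  1 15  3
Maximum is 15 (e.g. 7 + 8).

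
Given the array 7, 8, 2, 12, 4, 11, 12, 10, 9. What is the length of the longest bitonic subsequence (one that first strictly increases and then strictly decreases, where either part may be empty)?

6

inc[i] = longest strictly increasing subsequence ending at i; dec[i] = longest strictly decreasing subsequence starting at i:
i:      1  2  3  4  5  6  7  8  9
a[i]:   7  8  2 12  4 11 12 10  9
inc:    1  2  1  3  2  3  4  3  3
dec:    2  2  1  4  1  3  3  2  1
Best peak at i=4 (value 12): inc=3, dec=4, length 3+4−1 = 6.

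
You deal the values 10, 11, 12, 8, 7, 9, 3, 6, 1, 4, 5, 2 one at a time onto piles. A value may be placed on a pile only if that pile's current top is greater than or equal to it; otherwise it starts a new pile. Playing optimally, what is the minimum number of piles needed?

3

Place each on the leftmost legal pile:
10 → new pile 1 (tops now [10])
11 → new pile 2 (tops now [10, 11])
12 → new pile 3 (tops now [10, 11, 12])
8 → pile 1 (tops now [8, 11, 12])
7 → pile 1 (tops now [7, 11, 12])
9 → pile 2 (tops now [7, 9, 12])
3 → pile 1 (tops now [3, 9, 12])
6 → pile 2 (tops now [3, 6, 12])
1 → pile 1 (tops now [1, 6, 12])
4 → pile 2 (tops now [1, 4, 12])
5 → pile 3 (tops now [1, 4, 5])
2 → pile 2 (tops now [1, 2, 5])
Three piles.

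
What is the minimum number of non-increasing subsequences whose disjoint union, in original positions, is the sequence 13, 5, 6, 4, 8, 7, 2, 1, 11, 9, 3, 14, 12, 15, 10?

6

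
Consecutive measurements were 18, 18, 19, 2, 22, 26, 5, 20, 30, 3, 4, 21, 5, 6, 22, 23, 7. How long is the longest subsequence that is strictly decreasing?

3

Let dp[i] be the longest strictly decreasing subsequence ending at i:
i:      1  2  3  4  5  6  7  8  9 10 11 12 13 14 15 16 17
a[i]:  18 18 19  2 22 26  5 20 30  3  4 21  5  6 22 23  7
dp:     1  1  1  2  1  1  2  2  1  3  3  2  3  3  2  2  3
Maximum is 3.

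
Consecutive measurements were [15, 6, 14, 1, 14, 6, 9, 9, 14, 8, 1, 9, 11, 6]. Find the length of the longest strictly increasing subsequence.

5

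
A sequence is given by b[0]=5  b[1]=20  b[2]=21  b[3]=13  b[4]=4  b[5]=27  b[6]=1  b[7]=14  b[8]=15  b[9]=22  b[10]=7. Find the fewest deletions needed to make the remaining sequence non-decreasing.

6

Fewest deletions = n − (longest non-decreasing subsequence).
Patience tails:
5 → extends → [5]
20 → extends → [5, 20]
21 → extends → [5, 20, 21]
13 → replaces 20 → [5, 13, 21]
4 → replaces 5 → [4, 13, 21]
27 → extends → [4, 13, 21, 27]
1 → replaces 4 → [1, 13, 21, 27]
14 → replaces 21 → [1, 13, 14, 27]
15 → replaces 27 → [1, 13, 14, 15]
22 → extends → [1, 13, 14, 15, 22]
7 → replaces 13 → [1, 7, 14, 15, 22]
Longest non-decreasing subsequence has length 5, so deletions = 11 − 5 = 6.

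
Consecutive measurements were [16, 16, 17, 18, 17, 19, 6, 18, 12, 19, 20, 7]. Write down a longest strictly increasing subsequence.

Patience tails give the LIS length; then backtrack through the dp parents:
16 → extends → [16]
16 → already a tail → [16]
17 → extends → [16, 17]
18 → extends → [16, 17, 18]
17 → already a tail → [16, 17, 18]
19 → extends → [16, 17, 18, 19]
6 → replaces 16 → [6, 17, 18, 19]
18 → already a tail → [6, 17, 18, 19]
12 → replaces 17 → [6, 12, 18, 19]
19 → already a tail → [6, 12, 18, 19]
20 → extends → [6, 12, 18, 19, 20]
7 → replaces 12 → [6, 7, 18, 19, 20]
Length 5; one witness is 16, 17, 18, 19, 20.

16, 17, 18, 19, 20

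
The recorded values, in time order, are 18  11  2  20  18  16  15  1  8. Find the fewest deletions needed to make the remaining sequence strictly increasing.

Fewest deletions = n − (longest strictly increasing subsequence).
Patience tails:
18 → extends → [18]
11 → replaces 18 → [11]
2 → replaces 11 → [2]
20 → extends → [2, 20]
18 → replaces 20 → [2, 18]
16 → replaces 18 → [2, 16]
15 → replaces 16 → [2, 15]
1 → replaces 2 → [1, 15]
8 → replaces 15 → [1, 8]
Longest strictly increasing subsequence has length 2, so deletions = 9 − 2 = 7.

7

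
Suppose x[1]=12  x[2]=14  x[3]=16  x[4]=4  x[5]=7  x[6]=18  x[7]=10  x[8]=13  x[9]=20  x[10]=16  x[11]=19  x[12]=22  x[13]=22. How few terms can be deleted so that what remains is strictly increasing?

Fewest deletions = n − (longest strictly increasing subsequence).
Patience tails:
12 → extends → [12]
14 → extends → [12, 14]
16 → extends → [12, 14, 16]
4 → replaces 12 → [4, 14, 16]
7 → replaces 14 → [4, 7, 16]
18 → extends → [4, 7, 16, 18]
10 → replaces 16 → [4, 7, 10, 18]
13 → replaces 18 → [4, 7, 10, 13]
20 → extends → [4, 7, 10, 13, 20]
16 → replaces 20 → [4, 7, 10, 13, 16]
19 → extends → [4, 7, 10, 13, 16, 19]
22 → extends → [4, 7, 10, 13, 16, 19, 22]
22 → already a tail → [4, 7, 10, 13, 16, 19, 22]
Longest strictly increasing subsequence has length 7, so deletions = 13 − 7 = 6.

6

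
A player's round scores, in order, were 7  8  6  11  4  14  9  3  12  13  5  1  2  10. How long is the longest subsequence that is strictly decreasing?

5

Let dp[i] be the longest strictly decreasing subsequence ending at i:
i:      1  2  3  4  5  6  7  8  9 10 11 12 13 14
a[i]:   7  8  6 11  4 14  9  3 12 13  5  1  2 10
dp:     1  1  2  1  3  1  2  4  2  2  3  5  5  3
Maximum is 5.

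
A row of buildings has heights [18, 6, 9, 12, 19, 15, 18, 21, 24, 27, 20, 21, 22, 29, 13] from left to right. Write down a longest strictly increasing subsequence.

6, 9, 12, 15, 18, 21, 24, 27, 29

Patience tails give the LIS length; then backtrack through the dp parents:
18 → extends → [18]
6 → replaces 18 → [6]
9 → extends → [6, 9]
12 → extends → [6, 9, 12]
19 → extends → [6, 9, 12, 19]
15 → replaces 19 → [6, 9, 12, 15]
18 → extends → [6, 9, 12, 15, 18]
21 → extends → [6, 9, 12, 15, 18, 21]
24 → extends → [6, 9, 12, 15, 18, 21, 24]
27 → extends → [6, 9, 12, 15, 18, 21, 24, 27]
20 → replaces 21 → [6, 9, 12, 15, 18, 20, 24, 27]
21 → replaces 24 → [6, 9, 12, 15, 18, 20, 21, 27]
22 → replaces 27 → [6, 9, 12, 15, 18, 20, 21, 22]
29 → extends → [6, 9, 12, 15, 18, 20, 21, 22, 29]
13 → replaces 15 → [6, 9, 12, 13, 18, 20, 21, 22, 29]
Length 9; one witness is 6, 9, 12, 15, 18, 21, 24, 27, 29.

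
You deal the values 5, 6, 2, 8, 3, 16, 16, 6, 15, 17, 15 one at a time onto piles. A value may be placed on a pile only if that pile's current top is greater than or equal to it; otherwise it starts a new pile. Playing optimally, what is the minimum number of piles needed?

5

Place each on the leftmost legal pile:
5 → new pile 1 (tops now [5])
6 → new pile 2 (tops now [5, 6])
2 → pile 1 (tops now [2, 6])
8 → new pile 3 (tops now [2, 6, 8])
3 → pile 2 (tops now [2, 3, 8])
16 → new pile 4 (tops now [2, 3, 8, 16])
16 → pile 4 (tops now [2, 3, 8, 16])
6 → pile 3 (tops now [2, 3, 6, 16])
15 → pile 4 (tops now [2, 3, 6, 15])
17 → new pile 5 (tops now [2, 3, 6, 15, 17])
15 → pile 4 (tops now [2, 3, 6, 15, 17])
Five piles.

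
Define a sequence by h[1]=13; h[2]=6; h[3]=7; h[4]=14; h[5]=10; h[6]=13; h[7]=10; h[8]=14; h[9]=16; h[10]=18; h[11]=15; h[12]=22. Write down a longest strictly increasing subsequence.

Patience tails give the LIS length; then backtrack through the dp parents:
13 → extends → [13]
6 → replaces 13 → [6]
7 → extends → [6, 7]
14 → extends → [6, 7, 14]
10 → replaces 14 → [6, 7, 10]
13 → extends → [6, 7, 10, 13]
10 → already a tail → [6, 7, 10, 13]
14 → extends → [6, 7, 10, 13, 14]
16 → extends → [6, 7, 10, 13, 14, 16]
18 → extends → [6, 7, 10, 13, 14, 16, 18]
15 → replaces 16 → [6, 7, 10, 13, 14, 15, 18]
22 → extends → [6, 7, 10, 13, 14, 15, 18, 22]
Length 8; one witness is 6, 7, 10, 13, 14, 16, 18, 22.

6, 7, 10, 13, 14, 16, 18, 22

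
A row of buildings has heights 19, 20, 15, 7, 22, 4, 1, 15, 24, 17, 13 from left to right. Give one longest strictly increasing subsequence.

19, 20, 22, 24

Patience tails give the LIS length; then backtrack through the dp parents:
19 → extends → [19]
20 → extends → [19, 20]
15 → replaces 19 → [15, 20]
7 → replaces 15 → [7, 20]
22 → extends → [7, 20, 22]
4 → replaces 7 → [4, 20, 22]
1 → replaces 4 → [1, 20, 22]
15 → replaces 20 → [1, 15, 22]
24 → extends → [1, 15, 22, 24]
17 → replaces 22 → [1, 15, 17, 24]
13 → replaces 15 → [1, 13, 17, 24]
Length 4; one witness is 19, 20, 22, 24.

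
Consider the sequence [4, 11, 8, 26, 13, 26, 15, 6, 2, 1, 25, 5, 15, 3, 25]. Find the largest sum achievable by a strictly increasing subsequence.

Let S[i] be the best sum of a strictly increasing subsequence ending at i:
i:      1  2  3  4  5  6  7  8  9 10 11 12 13 14 15
a[i]:   4 11  8 26 13 26 15  6  2  1 25  5 15  3 25
S:      4 15 12 41 28 54 43 10  2  1 68  9 43  5 68
Maximum is 68 (e.g. 4 + 11 + 13 + 15 + 25).

68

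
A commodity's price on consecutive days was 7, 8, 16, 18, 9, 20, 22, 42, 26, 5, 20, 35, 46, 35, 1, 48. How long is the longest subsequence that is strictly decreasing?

4

Negate each value so 'decreasing' becomes 'increasing', then run patience tails on the negated sequence:
-7 → extends → [-7]
-8 → replaces -7 → [-8]
-16 → replaces -8 → [-16]
-18 → replaces -16 → [-18]
-9 → extends → [-18, -9]
-20 → replaces -18 → [-20, -9]
-22 → replaces -20 → [-22, -9]
-42 → replaces -22 → [-42, -9]
-26 → replaces -9 → [-42, -26]
-5 → extends → [-42, -26, -5]
-20 → replaces -5 → [-42, -26, -20]
-35 → replaces -26 → [-42, -35, -20]
-46 → replaces -42 → [-46, -35, -20]
-35 → already a tail → [-46, -35, -20]
-1 → extends → [-46, -35, -20, -1]
-48 → replaces -46 → [-48, -35, -20, -1]
Four tails, so the longest strictly decreasing subsequence of the original has length 4.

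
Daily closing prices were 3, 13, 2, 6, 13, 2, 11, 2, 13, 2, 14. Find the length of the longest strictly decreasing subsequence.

Negate each value so 'decreasing' becomes 'increasing', then run patience tails on the negated sequence:
-3 → extends → [-3]
-13 → replaces -3 → [-13]
-2 → extends → [-13, -2]
-6 → replaces -2 → [-13, -6]
-13 → already a tail → [-13, -6]
-2 → extends → [-13, -6, -2]
-11 → replaces -6 → [-13, -11, -2]
-2 → already a tail → [-13, -11, -2]
-13 → already a tail → [-13, -11, -2]
-2 → already a tail → [-13, -11, -2]
-14 → replaces -13 → [-14, -11, -2]
Three tails, so the longest strictly decreasing subsequence of the original has length 3.

3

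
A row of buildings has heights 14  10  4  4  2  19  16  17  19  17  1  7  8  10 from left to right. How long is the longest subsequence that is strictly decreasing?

Negate each value so 'decreasing' becomes 'increasing', then run patience tails on the negated sequence:
-14 → extends → [-14]
-10 → extends → [-14, -10]
-4 → extends → [-14, -10, -4]
-4 → already a tail → [-14, -10, -4]
-2 → extends → [-14, -10, -4, -2]
-19 → replaces -14 → [-19, -10, -4, -2]
-16 → replaces -10 → [-19, -16, -4, -2]
-17 → replaces -16 → [-19, -17, -4, -2]
-19 → already a tail → [-19, -17, -4, -2]
-17 → already a tail → [-19, -17, -4, -2]
-1 → extends → [-19, -17, -4, -2, -1]
-7 → replaces -4 → [-19, -17, -7, -2, -1]
-8 → replaces -7 → [-19, -17, -8, -2, -1]
-10 → replaces -8 → [-19, -17, -10, -2, -1]
Five tails, so the longest strictly decreasing subsequence of the original has length 5.

5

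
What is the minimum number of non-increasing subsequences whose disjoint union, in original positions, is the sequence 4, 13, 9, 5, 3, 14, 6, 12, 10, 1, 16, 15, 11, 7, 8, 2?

The minimum number of non-increasing subsequences covering a sequence equals the length of its longest strictly increasing subsequence.
LIS length is 5 (e.g. 4, 5, 6, 12, 16), so 5 piles are needed.

5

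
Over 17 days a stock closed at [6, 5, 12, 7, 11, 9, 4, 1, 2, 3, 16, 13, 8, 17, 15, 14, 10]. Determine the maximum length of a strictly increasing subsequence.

5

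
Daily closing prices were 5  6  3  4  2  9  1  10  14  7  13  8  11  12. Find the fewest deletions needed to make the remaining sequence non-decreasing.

Fewest deletions = n − (longest non-decreasing subsequence).
i:      1  2  3  4  5  6  7  8  9 10 11 12 13 14
a[i]:   5  6  3  4  2  9  1 10 14  7 13  8 11 12
dp:     1  2  1  2  1  3  1  4  5  3  5  4  5  6
max dp = 6, so deletions = 14 − 6 = 8.

8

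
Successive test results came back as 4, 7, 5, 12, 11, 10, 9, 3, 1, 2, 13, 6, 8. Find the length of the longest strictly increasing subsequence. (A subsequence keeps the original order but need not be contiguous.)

4

Track the smallest tail for each achievable length (strict):
4 → extends → [4]
7 → extends → [4, 7]
5 → replaces 7 → [4, 5]
12 → extends → [4, 5, 12]
11 → replaces 12 → [4, 5, 11]
10 → replaces 11 → [4, 5, 10]
9 → replaces 10 → [4, 5, 9]
3 → replaces 4 → [3, 5, 9]
1 → replaces 3 → [1, 5, 9]
2 → replaces 5 → [1, 2, 9]
13 → extends → [1, 2, 9, 13]
6 → replaces 9 → [1, 2, 6, 13]
8 → replaces 13 → [1, 2, 6, 8]
Four tails, so the longest strictly increasing subsequence has length 4 (e.g. 4, 7, 12, 13).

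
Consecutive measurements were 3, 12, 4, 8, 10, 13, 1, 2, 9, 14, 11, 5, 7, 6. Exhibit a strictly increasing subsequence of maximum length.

Patience tails give the LIS length; then backtrack through the dp parents:
3 → extends → [3]
12 → extends → [3, 12]
4 → replaces 12 → [3, 4]
8 → extends → [3, 4, 8]
10 → extends → [3, 4, 8, 10]
13 → extends → [3, 4, 8, 10, 13]
1 → replaces 3 → [1, 4, 8, 10, 13]
2 → replaces 4 → [1, 2, 8, 10, 13]
9 → replaces 10 → [1, 2, 8, 9, 13]
14 → extends → [1, 2, 8, 9, 13, 14]
11 → replaces 13 → [1, 2, 8, 9, 11, 14]
5 → replaces 8 → [1, 2, 5, 9, 11, 14]
7 → replaces 9 → [1, 2, 5, 7, 11, 14]
6 → replaces 7 → [1, 2, 5, 6, 11, 14]
Length 6; one witness is 3, 4, 8, 10, 13, 14.

3, 4, 8, 10, 13, 14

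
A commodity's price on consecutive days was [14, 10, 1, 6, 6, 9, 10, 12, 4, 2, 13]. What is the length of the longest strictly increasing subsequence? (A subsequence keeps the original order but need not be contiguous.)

6

Track the smallest tail for each achievable length (strict):
14 → extends → [14]
10 → replaces 14 → [10]
1 → replaces 10 → [1]
6 → extends → [1, 6]
6 → already a tail → [1, 6]
9 → extends → [1, 6, 9]
10 → extends → [1, 6, 9, 10]
12 → extends → [1, 6, 9, 10, 12]
4 → replaces 6 → [1, 4, 9, 10, 12]
2 → replaces 4 → [1, 2, 9, 10, 12]
13 → extends → [1, 2, 9, 10, 12, 13]
Six tails, so the longest strictly increasing subsequence has length 6 (e.g. 1, 6, 9, 10, 12, 13).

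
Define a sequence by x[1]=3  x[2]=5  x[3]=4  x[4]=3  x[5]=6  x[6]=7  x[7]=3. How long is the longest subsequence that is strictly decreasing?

3

Let dp[i] be the longest strictly decreasing subsequence ending at i:
i:     1 2 3 4 5 6 7
x[i]:  3 5 4 3 6 7 3
dp:    1 1 2 3 1 1 3
Maximum is 3.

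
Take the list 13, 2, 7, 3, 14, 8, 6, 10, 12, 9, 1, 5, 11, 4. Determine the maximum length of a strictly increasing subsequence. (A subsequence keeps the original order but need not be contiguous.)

Track the smallest tail for each achievable length (strict):
13 → extends → [13]
2 → replaces 13 → [2]
7 → extends → [2, 7]
3 → replaces 7 → [2, 3]
14 → extends → [2, 3, 14]
8 → replaces 14 → [2, 3, 8]
6 → replaces 8 → [2, 3, 6]
10 → extends → [2, 3, 6, 10]
12 → extends → [2, 3, 6, 10, 12]
9 → replaces 10 → [2, 3, 6, 9, 12]
1 → replaces 2 → [1, 3, 6, 9, 12]
5 → replaces 6 → [1, 3, 5, 9, 12]
11 → replaces 12 → [1, 3, 5, 9, 11]
4 → replaces 5 → [1, 3, 4, 9, 11]
Five tails, so the longest strictly increasing subsequence has length 5 (e.g. 2, 7, 8, 10, 12).

5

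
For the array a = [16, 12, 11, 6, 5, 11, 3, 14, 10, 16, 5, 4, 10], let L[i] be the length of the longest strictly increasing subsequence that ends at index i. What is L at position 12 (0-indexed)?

dp[i] = 1 + max{dp[j] : j<i, a[j]<a[i]} (or 1 if no such j):
i:      0  1  2  3  4  5  6  7  8  9 10 11 12
a[i]:  16 12 11  6  5 11  3 14 10 16  5  4 10
dp:     1  1  1  1  1  2  1  3  2  4  2  2  3
At index 12 the value is 3.

3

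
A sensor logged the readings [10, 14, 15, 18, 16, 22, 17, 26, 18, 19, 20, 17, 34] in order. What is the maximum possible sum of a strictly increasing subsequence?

163

Let S[i] be the best sum of a strictly increasing subsequence ending at i:
i:       1   2   3   4   5   6   7   8   9  10  11  12  13
a[i]:   10  14  15  18  16  22  17  26  18  19  20  17  34
S:      10  24  39  57  55  79  72 105  90 109 129  72 163
Maximum is 163 (e.g. 10 + 14 + 15 + 16 + 17 + 18 + 19 + 20 + 34).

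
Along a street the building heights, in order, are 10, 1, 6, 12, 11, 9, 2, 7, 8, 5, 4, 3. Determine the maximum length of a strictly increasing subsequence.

Track the smallest tail for each achievable length (strict):
10 → extends → [10]
1 → replaces 10 → [1]
6 → extends → [1, 6]
12 → extends → [1, 6, 12]
11 → replaces 12 → [1, 6, 11]
9 → replaces 11 → [1, 6, 9]
2 → replaces 6 → [1, 2, 9]
7 → replaces 9 → [1, 2, 7]
8 → extends → [1, 2, 7, 8]
5 → replaces 7 → [1, 2, 5, 8]
4 → replaces 5 → [1, 2, 4, 8]
3 → replaces 4 → [1, 2, 3, 8]
Four tails, so the longest strictly increasing subsequence has length 4 (e.g. 1, 6, 7, 8).

4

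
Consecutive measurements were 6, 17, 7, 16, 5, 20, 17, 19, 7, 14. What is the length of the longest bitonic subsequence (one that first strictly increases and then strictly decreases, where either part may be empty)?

inc[i] = longest strictly increasing subsequence ending at i; dec[i] = longest strictly decreasing subsequence starting at i:
i:      1  2  3  4  5  6  7  8  9 10
a[i]:   6 17  7 16  5 20 17 19  7 14
inc:    1  2  2  3  1  4  4  5  2  3
dec:    2  3  2  2  1  3  2  2  1  1
Best peak at i=6 (value 20): inc=4, dec=3, length 4+3−1 = 6.

6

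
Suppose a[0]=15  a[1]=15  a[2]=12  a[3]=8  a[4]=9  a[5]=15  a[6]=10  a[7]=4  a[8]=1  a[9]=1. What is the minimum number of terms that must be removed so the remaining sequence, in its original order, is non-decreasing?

7

Fewest deletions = n − (longest non-decreasing subsequence).
Patience tails:
15 → extends → [15]
15 → extends → [15, 15]
12 → replaces 15 → [12, 15]
8 → replaces 12 → [8, 15]
9 → replaces 15 → [8, 9]
15 → extends → [8, 9, 15]
10 → replaces 15 → [8, 9, 10]
4 → replaces 8 → [4, 9, 10]
1 → replaces 4 → [1, 9, 10]
1 → replaces 9 → [1, 1, 10]
Longest non-decreasing subsequence has length 3, so deletions = 10 − 3 = 7.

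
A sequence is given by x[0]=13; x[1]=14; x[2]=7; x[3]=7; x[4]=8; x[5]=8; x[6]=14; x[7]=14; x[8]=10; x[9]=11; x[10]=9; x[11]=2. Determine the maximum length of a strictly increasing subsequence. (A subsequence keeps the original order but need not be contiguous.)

4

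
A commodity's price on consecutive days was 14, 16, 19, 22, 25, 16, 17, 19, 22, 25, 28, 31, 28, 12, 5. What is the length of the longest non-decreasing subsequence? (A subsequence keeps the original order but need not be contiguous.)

Track the smallest tail for each achievable length (allowing ties):
14 → extends → [14]
16 → extends → [14, 16]
19 → extends → [14, 16, 19]
22 → extends → [14, 16, 19, 22]
25 → extends → [14, 16, 19, 22, 25]
16 → replaces 19 → [14, 16, 16, 22, 25]
17 → replaces 22 → [14, 16, 16, 17, 25]
19 → replaces 25 → [14, 16, 16, 17, 19]
22 → extends → [14, 16, 16, 17, 19, 22]
25 → extends → [14, 16, 16, 17, 19, 22, 25]
28 → extends → [14, 16, 16, 17, 19, 22, 25, 28]
31 → extends → [14, 16, 16, 17, 19, 22, 25, 28, 31]
28 → replaces 31 → [14, 16, 16, 17, 19, 22, 25, 28, 28]
12 → replaces 14 → [12, 16, 16, 17, 19, 22, 25, 28, 28]
5 → replaces 12 → [5, 16, 16, 17, 19, 22, 25, 28, 28]
Nine tails, so the longest non-decreasing subsequence has length 9 (e.g. 14, 16, 16, 17, 19, 22, 25, 28, 31).

9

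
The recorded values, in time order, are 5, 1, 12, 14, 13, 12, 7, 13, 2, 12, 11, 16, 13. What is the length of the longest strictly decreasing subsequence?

Let dp[i] be the longest strictly decreasing subsequence ending at i:
i:      1  2  3  4  5  6  7  8  9 10 11 12 13
a[i]:   5  1 12 14 13 12  7 13  2 12 11 16 13
dp:     1  2  1  1  2  3  4  2  5  3  4  1  2
Maximum is 5.

5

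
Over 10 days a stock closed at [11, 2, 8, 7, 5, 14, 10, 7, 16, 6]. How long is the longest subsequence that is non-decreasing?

4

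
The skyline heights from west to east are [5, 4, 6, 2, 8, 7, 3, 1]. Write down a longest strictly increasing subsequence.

5, 6, 8

Patience tails give the LIS length; then backtrack through the dp parents:
5 → extends → [5]
4 → replaces 5 → [4]
6 → extends → [4, 6]
2 → replaces 4 → [2, 6]
8 → extends → [2, 6, 8]
7 → replaces 8 → [2, 6, 7]
3 → replaces 6 → [2, 3, 7]
1 → replaces 2 → [1, 3, 7]
Length 3; one witness is 5, 6, 8.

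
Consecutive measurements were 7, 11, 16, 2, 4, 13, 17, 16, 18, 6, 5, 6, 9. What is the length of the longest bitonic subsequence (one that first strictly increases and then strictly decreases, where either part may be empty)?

inc[i] = longest strictly increasing subsequence ending at i; dec[i] = longest strictly decreasing subsequence starting at i:
i:      1  2  3  4  5  6  7  8  9 10 11 12 13
a[i]:   7 11 16  2  4 13 17 16 18  6  5  6  9
inc:    1  2  3  1  2  3  4  4  5  3  3  4  5
dec:    3  3  4  1  1  3  4  3  3  2  1  1  1
Best peak at i=7 (value 17): inc=4, dec=4, length 4+4−1 = 7.

7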